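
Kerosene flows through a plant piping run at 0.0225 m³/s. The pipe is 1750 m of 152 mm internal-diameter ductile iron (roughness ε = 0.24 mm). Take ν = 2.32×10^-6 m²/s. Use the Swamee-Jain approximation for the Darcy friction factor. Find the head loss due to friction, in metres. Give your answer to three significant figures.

h_f ≈ 22.2 m

V = 4Q/(πD²) = 4·0.0225/(π·0.152²) = 1.240 m/s
Re = VD/ν = 1.240·0.152/2.32×10^-6 = 8.12×10^4 → turbulent
ε/D = 0.24/152 = 0.00158
Swamee-Jain: f = 0.02457
h_f = f(L/D)V²/(2g) = 0.02457·(1750/0.152)·1.240²/(2·9.81) = 22.16 m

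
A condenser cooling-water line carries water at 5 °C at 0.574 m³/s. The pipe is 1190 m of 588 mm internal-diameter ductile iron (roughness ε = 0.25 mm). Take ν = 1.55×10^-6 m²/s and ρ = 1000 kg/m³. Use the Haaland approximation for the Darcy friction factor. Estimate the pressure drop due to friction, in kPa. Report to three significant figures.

V = 4Q/(πD²) = 4·0.574/(π·0.588²) = 2.114 m/s
Re = VD/ν = 2.114·0.588/1.55×10^-6 = 8.02×10^5 → turbulent
ε/D = 0.25/588 = 4.25×10^-4
Haaland: f = 0.01675
h_f = f(L/D)V²/(2g) = 0.01675·(1190/0.588)·2.114²/(2·9.81) = 7.720 m
Δp = ρg·h_f = 1000·9.81·7.720 = 75.73 kPa

Δp ≈ 75.7 kPa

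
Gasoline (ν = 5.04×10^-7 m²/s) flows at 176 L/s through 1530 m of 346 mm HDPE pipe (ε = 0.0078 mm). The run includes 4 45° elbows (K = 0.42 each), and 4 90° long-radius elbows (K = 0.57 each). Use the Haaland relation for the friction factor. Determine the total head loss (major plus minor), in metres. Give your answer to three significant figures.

V = 4Q/(πD²) = 1.872 m/s; V²/2g = 0.1786 m
Re = 1.29×10^6, ε/D = 2.25×10^-5 → f = 0.01161 (Haaland)
Major: h_f = f(L/D)·V²/2g = 0.01161·4422·0.1786 = 9.171 m
Minor: ΣK = 3.96; h_m = ΣK·V²/2g = 0.7072 m
Total H_L = 9.171 + 0.7072 = 9.878 m

H_L ≈ 9.88 m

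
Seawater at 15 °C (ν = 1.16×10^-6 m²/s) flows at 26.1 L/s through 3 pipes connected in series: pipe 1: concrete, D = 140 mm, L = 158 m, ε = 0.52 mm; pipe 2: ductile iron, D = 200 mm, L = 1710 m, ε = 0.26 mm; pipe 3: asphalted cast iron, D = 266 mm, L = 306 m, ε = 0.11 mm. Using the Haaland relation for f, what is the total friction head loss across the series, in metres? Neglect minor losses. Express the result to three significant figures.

Pipe 1: V = 1.695 m/s, Re = 2.05×10^5, ε/D = 0.00371, f = 0.02838, h_1 = f(L/D)V²/2g = 4.692 m
Pipe 2: V = 0.8308 m/s, Re = 1.43×10^5, ε/D = 0.00130, f = 0.02241, h_2 = f(L/D)V²/2g = 6.742 m
Pipe 3: V = 0.4697 m/s, Re = 1.08×10^5, ε/D = 4.14×10^-4, f = 0.01950, h_3 = f(L/D)V²/2g = 0.2522 m
Series → Q common, losses add: H = Σh = 11.69 m

H ≈ 11.7 m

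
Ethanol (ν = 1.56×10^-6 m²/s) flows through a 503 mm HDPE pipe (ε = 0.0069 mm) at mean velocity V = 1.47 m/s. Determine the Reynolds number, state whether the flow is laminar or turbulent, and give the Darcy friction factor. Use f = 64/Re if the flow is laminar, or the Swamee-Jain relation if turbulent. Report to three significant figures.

Re ≈ 4.74×10^5; turbulent; f ≈ 0.0134

Re = VD/ν = 1.470·0.503/1.56×10^-6 = 4.74×10^5
Re > 4000 → turbulent; ε/D = 1.37×10^-5
Swamee-Jain: f = 0.01343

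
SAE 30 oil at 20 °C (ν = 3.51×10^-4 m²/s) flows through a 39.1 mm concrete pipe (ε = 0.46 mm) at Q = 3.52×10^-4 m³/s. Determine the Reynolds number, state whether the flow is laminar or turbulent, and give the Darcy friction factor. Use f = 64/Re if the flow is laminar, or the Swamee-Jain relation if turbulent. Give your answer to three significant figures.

V = 4Q/(πD²) = 0.2932 m/s
Re = VD/ν = 0.2932·0.0391/3.51×10^-4 = 32.7
Re < 2300 → laminar → f = 64/Re = 1.960

Re ≈ 32.7; laminar; f = 64/Re ≈ 1.96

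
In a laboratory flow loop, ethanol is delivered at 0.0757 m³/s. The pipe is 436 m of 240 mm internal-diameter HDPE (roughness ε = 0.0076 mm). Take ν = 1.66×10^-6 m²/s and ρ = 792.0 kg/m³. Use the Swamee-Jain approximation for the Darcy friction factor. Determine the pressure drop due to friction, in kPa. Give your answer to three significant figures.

V = 4Q/(πD²) = 4·0.0757/(π·0.240²) = 1.673 m/s
Re = VD/ν = 1.673·0.240/1.66×10^-6 = 2.42×10^5 → turbulent
ε/D = 0.0076/240 = 3.17×10^-5
Swamee-Jain: f = 0.01529
h_f = f(L/D)V²/(2g) = 0.01529·(436/0.240)·1.673²/(2·9.81) = 3.965 m
Δp = ρg·h_f = 792.0·9.81·3.965 = 30.80 kPa

Δp ≈ 30.8 kPa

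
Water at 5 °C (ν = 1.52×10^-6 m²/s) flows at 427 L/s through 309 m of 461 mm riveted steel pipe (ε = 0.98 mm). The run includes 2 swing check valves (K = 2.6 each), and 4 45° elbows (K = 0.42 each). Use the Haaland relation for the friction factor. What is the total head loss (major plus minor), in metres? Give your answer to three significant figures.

H_L ≈ 7.67 m

V = 4Q/(πD²) = 2.558 m/s; V²/2g = 0.3336 m
Re = 7.76×10^5, ε/D = 0.00213 → f = 0.02405 (Haaland)
Major: h_f = f(L/D)·V²/2g = 0.02405·670.3·0.3336 = 5.378 m
Minor: ΣK = 6.88; h_m = ΣK·V²/2g = 2.295 m
Total H_L = 5.378 + 2.295 = 7.673 m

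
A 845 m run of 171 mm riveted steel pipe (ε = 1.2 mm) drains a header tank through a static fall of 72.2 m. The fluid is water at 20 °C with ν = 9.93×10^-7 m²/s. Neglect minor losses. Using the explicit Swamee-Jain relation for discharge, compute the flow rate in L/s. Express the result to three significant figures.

Swamee-Jain (Type II): Q = -0.965·√(gD⁵h_f/L)·ln[ε/(3.7D) + √(3.17ν²L/(gD³h_f))]
√(gD⁵h_f/L) = √(9.81·0.171⁵·72.2/845) = 0.01107
ε/(3.7D) = 0.00190; √(3.17ν²L/(gD³h_f)) = 2.73×10^-5
Q = -0.965·0.01107·ln(0.001924) = 0.06680 m³/s
Check: V = 2.91 m/s, Re = 5.01×10^5, f = 0.03398, h_f = 72.4 m ≈ 72.2 m ✓

Q ≈ 66.8 L/s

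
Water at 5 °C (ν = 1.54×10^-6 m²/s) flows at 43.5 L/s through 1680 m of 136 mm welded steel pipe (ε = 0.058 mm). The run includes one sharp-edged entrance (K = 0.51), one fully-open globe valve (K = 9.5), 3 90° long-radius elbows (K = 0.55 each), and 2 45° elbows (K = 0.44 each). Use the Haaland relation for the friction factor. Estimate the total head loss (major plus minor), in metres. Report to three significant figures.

H_L ≈ 106 m

V = 4Q/(πD²) = 2.994 m/s; V²/2g = 0.4570 m
Re = 2.64×10^5, ε/D = 4.26×10^-4 → f = 0.01780 (Haaland)
Major: h_f = f(L/D)·V²/2g = 0.01780·12353·0.4570 = 100.5 m
Minor: ΣK = 12.5; h_m = ΣK·V²/2g = 5.731 m
Total H_L = 100.5 + 5.731 = 106.2 m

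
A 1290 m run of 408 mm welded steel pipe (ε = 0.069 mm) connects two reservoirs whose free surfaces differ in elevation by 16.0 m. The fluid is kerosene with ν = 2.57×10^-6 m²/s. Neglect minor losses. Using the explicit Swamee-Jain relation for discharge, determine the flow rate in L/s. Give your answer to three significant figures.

Swamee-Jain (Type II): Q = -0.965·√(gD⁵h_f/L)·ln[ε/(3.7D) + √(3.17ν²L/(gD³h_f))]
√(gD⁵h_f/L) = √(9.81·0.408⁵·16.0/1290) = 0.03709
ε/(3.7D) = 4.57×10^-5; √(3.17ν²L/(gD³h_f)) = 5.03×10^-5
Q = -0.965·0.03709·ln(9.604×10^-5) = 0.3311 m³/s
Check: V = 2.53 m/s, Re = 4.02×10^5, f = 0.01554, h_f = 16.1 m ≈ 16.0 m ✓

Q ≈ 331 L/s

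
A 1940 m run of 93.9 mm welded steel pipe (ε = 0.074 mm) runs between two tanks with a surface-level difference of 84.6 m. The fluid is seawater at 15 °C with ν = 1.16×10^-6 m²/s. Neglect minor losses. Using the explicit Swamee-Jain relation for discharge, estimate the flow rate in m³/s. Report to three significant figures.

Swamee-Jain (Type II): Q = -0.965·√(gD⁵h_f/L)·ln[ε/(3.7D) + √(3.17ν²L/(gD³h_f))]
√(gD⁵h_f/L) = √(9.81·0.0939⁵·84.6/1940) = 0.001767
ε/(3.7D) = 2.13×10^-4; √(3.17ν²L/(gD³h_f)) = 1.10×10^-4
Q = -0.965·0.001767·ln(3.227×10^-4) = 0.01371 m³/s
Check: V = 1.98 m/s, Re = 1.60×10^5, f = 0.02065, h_f = 85.2 m ≈ 84.6 m ✓

Q ≈ 0.0137 m³/s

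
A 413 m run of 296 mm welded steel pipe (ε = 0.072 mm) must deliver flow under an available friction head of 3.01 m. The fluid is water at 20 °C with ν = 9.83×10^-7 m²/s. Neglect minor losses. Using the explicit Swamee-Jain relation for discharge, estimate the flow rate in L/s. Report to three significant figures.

Swamee-Jain (Type II): Q = -0.965·√(gD⁵h_f/L)·ln[ε/(3.7D) + √(3.17ν²L/(gD³h_f))]
√(gD⁵h_f/L) = √(9.81·0.296⁵·3.01/413) = 0.01275
ε/(3.7D) = 6.57×10^-5; √(3.17ν²L/(gD³h_f)) = 4.06×10^-5
Q = -0.965·0.01275·ln(1.064×10^-4) = 0.1125 m³/s
Check: V = 1.64 m/s, Re = 4.92×10^5, f = 0.01592, h_f = 3.03 m ≈ 3.01 m ✓

Q ≈ 113 L/s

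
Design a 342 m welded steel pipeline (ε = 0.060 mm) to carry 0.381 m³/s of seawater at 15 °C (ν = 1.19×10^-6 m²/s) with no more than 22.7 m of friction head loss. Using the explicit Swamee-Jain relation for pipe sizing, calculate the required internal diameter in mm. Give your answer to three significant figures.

D ≈ 308 mm

Swamee-Jain (Type III): D = 0.66·[ε^1.25·(LQ²/(gh_f))^4.75 + ν·Q^9.4·(L/(gh_f))^5.2]^0.04
LQ²/(gh_f) = 0.2229; L/(gh_f) = 1.536
Term 1 = ε^1.25·(…)^4.75 = 4.23×10^-9; Term 2 = ν·Q^9.4·(…)^5.2 = 1.27×10^-9
D = 0.66·(4.23×10^-9 + 1.27×10^-9)^0.04 = 0.3084 m = 308 mm
Check: V = 5.10 m/s, Re = 1.32×10^6, f = 0.01450, h_f = 21.3 m ≈ 22.7 m ✓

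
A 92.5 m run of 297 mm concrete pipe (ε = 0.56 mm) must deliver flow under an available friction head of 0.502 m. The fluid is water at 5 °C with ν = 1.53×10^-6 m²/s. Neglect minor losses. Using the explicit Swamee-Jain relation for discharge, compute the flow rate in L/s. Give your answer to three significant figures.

Swamee-Jain (Type II): Q = -0.965·√(gD⁵h_f/L)·ln[ε/(3.7D) + √(3.17ν²L/(gD³h_f))]
√(gD⁵h_f/L) = √(9.81·0.297⁵·0.502/92.5) = 0.01109
ε/(3.7D) = 5.10×10^-4; √(3.17ν²L/(gD³h_f)) = 7.29×10^-5
Q = -0.965·0.01109·ln(5.825×10^-4) = 0.07972 m³/s
Check: V = 1.15 m/s, Re = 2.23×10^5, f = 0.02406, h_f = 0.506 m ≈ 0.502 m ✓

Q ≈ 79.7 L/s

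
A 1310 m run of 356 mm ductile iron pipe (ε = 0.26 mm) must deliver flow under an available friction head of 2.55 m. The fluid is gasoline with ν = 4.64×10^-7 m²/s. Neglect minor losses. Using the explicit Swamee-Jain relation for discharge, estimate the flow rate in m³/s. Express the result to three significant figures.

Q ≈ 0.0847 m³/s

Swamee-Jain (Type II): Q = -0.965·√(gD⁵h_f/L)·ln[ε/(3.7D) + √(3.17ν²L/(gD³h_f))]
√(gD⁵h_f/L) = √(9.81·0.356⁵·2.55/1310) = 0.01045
ε/(3.7D) = 1.97×10^-4; √(3.17ν²L/(gD³h_f)) = 2.81×10^-5
Q = -0.965·0.01045·ln(2.255×10^-4) = 0.08467 m³/s
Check: V = 0.851 m/s, Re = 6.53×10^5, f = 0.01890, h_f = 2.57 m ≈ 2.55 m ✓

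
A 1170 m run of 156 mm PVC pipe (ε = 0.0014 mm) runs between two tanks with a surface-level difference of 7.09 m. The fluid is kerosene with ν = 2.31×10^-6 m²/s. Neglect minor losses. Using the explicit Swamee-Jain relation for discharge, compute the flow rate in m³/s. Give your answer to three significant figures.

Q ≈ 0.0185 m³/s

Swamee-Jain (Type II): Q = -0.965·√(gD⁵h_f/L)·ln[ε/(3.7D) + √(3.17ν²L/(gD³h_f))]
√(gD⁵h_f/L) = √(9.81·0.156⁵·7.09/1170) = 0.002344
ε/(3.7D) = 2.43×10^-6; √(3.17ν²L/(gD³h_f)) = 2.74×10^-4
Q = -0.965·0.002344·ln(2.762×10^-4) = 0.01853 m³/s
Check: V = 0.970 m/s, Re = 6.55×10^4, f = 0.01960, h_f = 7.04 m ≈ 7.09 m ✓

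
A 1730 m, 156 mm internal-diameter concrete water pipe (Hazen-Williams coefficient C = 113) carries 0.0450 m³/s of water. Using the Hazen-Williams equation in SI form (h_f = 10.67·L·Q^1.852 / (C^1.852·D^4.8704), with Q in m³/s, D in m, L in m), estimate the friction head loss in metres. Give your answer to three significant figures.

h_f = 10.67·1730·0.0450^1.852 / (113^1.852·0.156^4.8704) = 79.33 m

h_f ≈ 79.3 m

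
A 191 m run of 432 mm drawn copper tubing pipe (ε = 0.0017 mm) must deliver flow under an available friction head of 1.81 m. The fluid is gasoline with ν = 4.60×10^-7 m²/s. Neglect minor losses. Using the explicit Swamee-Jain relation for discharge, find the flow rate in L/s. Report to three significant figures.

Q ≈ 414 L/s

Swamee-Jain (Type II): Q = -0.965·√(gD⁵h_f/L)·ln[ε/(3.7D) + √(3.17ν²L/(gD³h_f))]
√(gD⁵h_f/L) = √(9.81·0.432⁵·1.81/191) = 0.03740
ε/(3.7D) = 1.06×10^-6; √(3.17ν²L/(gD³h_f)) = 9.46×10^-6
Q = -0.965·0.03740·ln(1.052×10^-5) = 0.4137 m³/s
Check: V = 2.82 m/s, Re = 2.65×10^6, f = 0.01010, h_f = 1.81 m ≈ 1.81 m ✓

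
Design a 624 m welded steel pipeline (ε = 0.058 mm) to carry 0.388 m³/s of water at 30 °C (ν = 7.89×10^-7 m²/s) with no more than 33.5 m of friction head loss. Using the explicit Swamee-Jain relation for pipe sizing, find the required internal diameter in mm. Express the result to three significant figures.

D ≈ 322 mm

Swamee-Jain (Type III): D = 0.66·[ε^1.25·(LQ²/(gh_f))^4.75 + ν·Q^9.4·(L/(gh_f))^5.2]^0.04
LQ²/(gh_f) = 0.2858; L/(gh_f) = 1.899
Term 1 = ε^1.25·(…)^4.75 = 1.32×10^-8; Term 2 = ν·Q^9.4·(…)^5.2 = 3.02×10^-9
D = 0.66·(1.32×10^-8 + 3.02×10^-9)^0.04 = 0.3221 m = 322 mm
Check: V = 4.76 m/s, Re = 1.94×10^6, f = 0.01408, h_f = 31.5 m ≈ 33.5 m ✓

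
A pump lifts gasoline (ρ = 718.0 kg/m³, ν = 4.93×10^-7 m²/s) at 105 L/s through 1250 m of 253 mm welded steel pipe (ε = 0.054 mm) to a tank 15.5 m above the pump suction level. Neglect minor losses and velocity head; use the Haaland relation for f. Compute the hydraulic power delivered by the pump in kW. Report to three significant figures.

V = 4Q/(πD²) = 2.089 m/s; Re = 1.07×10^6; ε/D = 2.13×10^-4; f = 0.01470
h_f = f(L/D)V²/2g = 16.15 m
Total head H = z + h_f = 15.5 + 16.15 = 31.65 m
P_hyd = ρgQH = 718.0·9.81·0.105·31.65 = 23.40 kW

P_hyd ≈ 23.4 kW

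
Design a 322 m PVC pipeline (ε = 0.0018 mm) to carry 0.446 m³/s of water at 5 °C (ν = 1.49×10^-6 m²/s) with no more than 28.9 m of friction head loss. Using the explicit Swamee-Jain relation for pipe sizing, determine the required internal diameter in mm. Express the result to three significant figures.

D ≈ 293 mm

Swamee-Jain (Type III): D = 0.66·[ε^1.25·(LQ²/(gh_f))^4.75 + ν·Q^9.4·(L/(gh_f))^5.2]^0.04
LQ²/(gh_f) = 0.2259; L/(gh_f) = 1.136
Term 1 = ε^1.25·(…)^4.75 = 5.63×10^-11; Term 2 = ν·Q^9.4·(…)^5.2 = 1.46×10^-9
D = 0.66·(5.63×10^-11 + 1.46×10^-9)^0.04 = 0.2929 m = 293 mm
Check: V = 6.62 m/s, Re = 1.30×10^6, f = 0.01129, h_f = 27.7 m ≈ 28.9 m ✓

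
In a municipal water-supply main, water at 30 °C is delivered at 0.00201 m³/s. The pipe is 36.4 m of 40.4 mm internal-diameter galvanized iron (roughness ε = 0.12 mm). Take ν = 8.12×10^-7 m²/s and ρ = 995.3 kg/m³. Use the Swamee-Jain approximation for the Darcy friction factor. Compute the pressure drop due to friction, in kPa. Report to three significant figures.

V = 4Q/(πD²) = 4·0.00201/(π·0.0404²) = 1.568 m/s
Re = VD/ν = 1.568·0.0404/8.12×10^-7 = 7.80×10^4 → turbulent
ε/D = 0.12/40.4 = 0.00297
Swamee-Jain: f = 0.02802
h_f = f(L/D)V²/(2g) = 0.02802·(36.4/0.0404)·1.568²/(2·9.81) = 3.163 m
Δp = ρg·h_f = 995.3·9.81·3.163 = 30.88 kPa

Δp ≈ 30.9 kPa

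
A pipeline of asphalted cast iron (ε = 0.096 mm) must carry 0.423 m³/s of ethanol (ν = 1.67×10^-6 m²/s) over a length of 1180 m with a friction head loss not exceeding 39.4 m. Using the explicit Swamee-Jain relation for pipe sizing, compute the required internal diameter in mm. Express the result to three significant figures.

Swamee-Jain (Type III): D = 0.66·[ε^1.25·(LQ²/(gh_f))^4.75 + ν·Q^9.4·(L/(gh_f))^5.2]^0.04
LQ²/(gh_f) = 0.5463; L/(gh_f) = 3.053
Term 1 = ε^1.25·(…)^4.75 = 5.38×10^-7; Term 2 = ν·Q^9.4·(…)^5.2 = 1.70×10^-7
D = 0.66·(5.38×10^-7 + 1.70×10^-7)^0.04 = 0.3746 m = 375 mm
Check: V = 3.84 m/s, Re = 8.61×10^5, f = 0.01547, h_f = 36.6 m ≈ 39.4 m ✓

D ≈ 375 mm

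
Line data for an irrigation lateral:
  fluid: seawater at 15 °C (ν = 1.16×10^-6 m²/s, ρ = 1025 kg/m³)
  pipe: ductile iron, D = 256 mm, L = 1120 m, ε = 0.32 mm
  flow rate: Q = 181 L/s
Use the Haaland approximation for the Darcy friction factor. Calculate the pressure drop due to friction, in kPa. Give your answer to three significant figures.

V = 4Q/(πD²) = 4·0.181/(π·0.256²) = 3.516 m/s
Re = VD/ν = 3.516·0.256/1.16×10^-6 = 7.76×10^5 → turbulent
ε/D = 0.32/256 = 0.00125
Haaland: f = 0.02108
h_f = f(L/D)V²/(2g) = 0.02108·(1120/0.256)·3.516²/(2·9.81) = 58.12 m
Δp = ρg·h_f = 1025·9.81·58.12 = 584.5 kPa

Δp ≈ 584 kPa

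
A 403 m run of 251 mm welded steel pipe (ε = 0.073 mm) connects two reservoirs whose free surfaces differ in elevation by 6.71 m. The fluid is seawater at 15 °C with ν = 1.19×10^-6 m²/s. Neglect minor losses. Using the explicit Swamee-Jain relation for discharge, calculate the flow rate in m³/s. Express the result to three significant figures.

Swamee-Jain (Type II): Q = -0.965·√(gD⁵h_f/L)·ln[ε/(3.7D) + √(3.17ν²L/(gD³h_f))]
√(gD⁵h_f/L) = √(9.81·0.251⁵·6.71/403) = 0.01276
ε/(3.7D) = 7.86×10^-5; √(3.17ν²L/(gD³h_f)) = 4.17×10^-5
Q = -0.965·0.01276·ln(1.203×10^-4) = 0.1111 m³/s
Check: V = 2.25 m/s, Re = 4.74×10^5, f = 0.01636, h_f = 6.75 m ≈ 6.71 m ✓

Q ≈ 0.111 m³/s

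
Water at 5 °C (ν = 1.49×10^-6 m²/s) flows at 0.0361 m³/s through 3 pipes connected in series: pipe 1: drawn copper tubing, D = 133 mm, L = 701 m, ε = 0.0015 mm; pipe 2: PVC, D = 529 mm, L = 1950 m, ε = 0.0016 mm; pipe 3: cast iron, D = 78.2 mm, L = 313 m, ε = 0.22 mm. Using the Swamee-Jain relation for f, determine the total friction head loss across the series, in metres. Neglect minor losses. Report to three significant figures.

Pipe 1: V = 2.598 m/s, Re = 2.32×10^5, ε/D = 1.13×10^-5, f = 0.01521, h_1 = f(L/D)V²/2g = 27.58 m
Pipe 2: V = 0.1643 m/s, Re = 5.83×10^4, ε/D = 3.02×10^-6, f = 0.02007, h_2 = f(L/D)V²/2g = 0.1017 m
Pipe 3: V = 7.516 m/s, Re = 3.94×10^5, ε/D = 0.00281, f = 0.02619, h_3 = f(L/D)V²/2g = 301.8 m
Series → Q common, losses add: H = Σh = 329.5 m

H ≈ 329 m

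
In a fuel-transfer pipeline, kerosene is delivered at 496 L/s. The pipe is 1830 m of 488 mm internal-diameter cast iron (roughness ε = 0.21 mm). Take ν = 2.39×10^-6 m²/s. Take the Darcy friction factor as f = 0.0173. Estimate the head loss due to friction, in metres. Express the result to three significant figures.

h_f ≈ 23.3 m

V = 4Q/(πD²) = 4·0.496/(π·0.488²) = 2.652 m/s
h_f = f(L/D)V²/(2g) = 0.01730·(1830/0.488)·2.652²/(2·9.81) = 23.25 m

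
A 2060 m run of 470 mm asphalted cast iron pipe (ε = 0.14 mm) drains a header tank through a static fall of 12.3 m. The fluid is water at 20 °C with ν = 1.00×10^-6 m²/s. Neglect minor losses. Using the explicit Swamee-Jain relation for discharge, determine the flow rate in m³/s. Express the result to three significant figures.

Swamee-Jain (Type II): Q = -0.965·√(gD⁵h_f/L)·ln[ε/(3.7D) + √(3.17ν²L/(gD³h_f))]
√(gD⁵h_f/L) = √(9.81·0.470⁵·12.3/2060) = 0.03665
ε/(3.7D) = 8.05×10^-5; √(3.17ν²L/(gD³h_f)) = 2.28×10^-5
Q = -0.965·0.03665·ln(1.033×10^-4) = 0.3246 m³/s
Check: V = 1.87 m/s, Re = 8.79×10^5, f = 0.01583, h_f = 12.4 m ≈ 12.3 m ✓

Q ≈ 0.325 m³/s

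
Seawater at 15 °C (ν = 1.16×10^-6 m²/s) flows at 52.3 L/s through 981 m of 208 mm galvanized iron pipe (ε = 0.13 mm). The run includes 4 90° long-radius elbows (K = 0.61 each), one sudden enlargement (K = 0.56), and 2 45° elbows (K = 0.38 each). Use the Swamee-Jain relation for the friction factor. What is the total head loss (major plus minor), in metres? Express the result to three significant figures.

V = 4Q/(πD²) = 1.539 m/s; V²/2g = 0.1207 m
Re = 2.76×10^5, ε/D = 6.25×10^-4 → f = 0.01911 (Swamee-Jain)
Major: h_f = f(L/D)·V²/2g = 0.01911·4716·0.1207 = 10.88 m
Minor: ΣK = 3.76; h_m = ΣK·V²/2g = 0.4540 m
Total H_L = 10.88 + 0.4540 = 11.34 m

H_L ≈ 11.3 m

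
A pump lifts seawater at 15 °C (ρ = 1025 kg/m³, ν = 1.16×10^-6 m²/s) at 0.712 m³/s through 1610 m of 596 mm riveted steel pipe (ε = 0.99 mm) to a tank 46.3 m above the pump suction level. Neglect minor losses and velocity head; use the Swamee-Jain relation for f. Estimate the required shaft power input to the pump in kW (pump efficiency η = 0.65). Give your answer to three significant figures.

P_shaft ≈ 733 kW

V = 4Q/(πD²) = 2.552 m/s; Re = 1.31×10^6; ε/D = 0.00166; f = 0.02253
h_f = f(L/D)V²/2g = 20.21 m
Total head H = z + h_f = 46.3 + 20.21 = 66.51 m
P_hyd = ρgQH = 1025·9.81·0.712·66.51 = 476.1 kW
P_shaft = P_hyd/η = 476.1/0.65 = 732.5 kW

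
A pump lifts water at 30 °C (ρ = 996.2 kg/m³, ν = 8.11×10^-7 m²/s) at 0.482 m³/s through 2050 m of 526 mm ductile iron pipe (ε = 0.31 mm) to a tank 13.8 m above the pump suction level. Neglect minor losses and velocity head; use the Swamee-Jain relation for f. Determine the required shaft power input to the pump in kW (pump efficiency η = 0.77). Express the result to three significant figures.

P_shaft ≈ 190 kW

V = 4Q/(πD²) = 2.218 m/s; Re = 1.44×10^6; ε/D = 5.89×10^-4; f = 0.01773
h_f = f(L/D)V²/2g = 17.33 m
Total head H = z + h_f = 13.8 + 17.33 = 31.13 m
P_hyd = ρgQH = 996.2·9.81·0.482·31.13 = 146.6 kW
P_shaft = P_hyd/η = 146.6/0.77 = 190.4 kW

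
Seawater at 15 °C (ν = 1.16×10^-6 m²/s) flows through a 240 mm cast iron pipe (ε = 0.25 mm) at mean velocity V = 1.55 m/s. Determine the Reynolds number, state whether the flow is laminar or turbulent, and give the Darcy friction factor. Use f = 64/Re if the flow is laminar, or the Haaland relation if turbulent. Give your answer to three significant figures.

Re = VD/ν = 1.550·0.240/1.16×10^-6 = 3.21×10^5
Re > 4000 → turbulent; ε/D = 0.00104
Haaland: f = 0.02065

Re ≈ 3.21×10^5; turbulent; f ≈ 0.0206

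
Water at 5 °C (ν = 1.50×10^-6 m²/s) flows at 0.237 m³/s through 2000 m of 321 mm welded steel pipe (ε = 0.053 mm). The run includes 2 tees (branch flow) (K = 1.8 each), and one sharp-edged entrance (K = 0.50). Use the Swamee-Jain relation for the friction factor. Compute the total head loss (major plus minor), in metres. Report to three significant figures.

V = 4Q/(πD²) = 2.929 m/s; V²/2g = 0.4371 m
Re = 6.27×10^5, ε/D = 1.65×10^-4 → f = 0.01487 (Swamee-Jain)
Major: h_f = f(L/D)·V²/2g = 0.01487·6231·0.4371 = 40.50 m
Minor: ΣK = 4.10; h_m = ΣK·V²/2g = 1.792 m
Total H_L = 40.50 + 1.792 = 42.29 m

H_L ≈ 42.3 m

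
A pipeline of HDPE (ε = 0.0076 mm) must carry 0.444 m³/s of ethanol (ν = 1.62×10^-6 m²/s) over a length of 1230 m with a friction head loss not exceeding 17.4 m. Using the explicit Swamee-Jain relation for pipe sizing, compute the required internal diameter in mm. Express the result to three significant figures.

D ≈ 432 mm

Swamee-Jain (Type III): D = 0.66·[ε^1.25·(LQ²/(gh_f))^4.75 + ν·Q^9.4·(L/(gh_f))^5.2]^0.04
LQ²/(gh_f) = 1.421; L/(gh_f) = 7.206
Term 1 = ε^1.25·(…)^4.75 = 2.11×10^-6; Term 2 = ν·Q^9.4·(…)^5.2 = 2.26×10^-5
D = 0.66·(2.11×10^-6 + 2.26×10^-5)^0.04 = 0.4318 m = 432 mm
Check: V = 3.03 m/s, Re = 8.08×10^5, f = 0.01241, h_f = 16.6 m ≈ 17.4 m ✓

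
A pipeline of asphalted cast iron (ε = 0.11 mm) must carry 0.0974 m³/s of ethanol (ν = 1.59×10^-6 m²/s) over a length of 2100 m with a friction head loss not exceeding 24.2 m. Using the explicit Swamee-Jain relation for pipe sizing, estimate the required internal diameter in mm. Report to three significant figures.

D ≈ 265 mm

Swamee-Jain (Type III): D = 0.66·[ε^1.25·(LQ²/(gh_f))^4.75 + ν·Q^9.4·(L/(gh_f))^5.2]^0.04
LQ²/(gh_f) = 0.08392; L/(gh_f) = 8.846
Term 1 = ε^1.25·(…)^4.75 = 8.71×10^-11; Term 2 = ν·Q^9.4·(…)^5.2 = 4.14×10^-11
D = 0.66·(8.71×10^-11 + 4.14×10^-11)^0.04 = 0.2654 m = 265 mm
Check: V = 1.76 m/s, Re = 2.94×10^5, f = 0.01785, h_f = 22.3 m ≈ 24.2 m ✓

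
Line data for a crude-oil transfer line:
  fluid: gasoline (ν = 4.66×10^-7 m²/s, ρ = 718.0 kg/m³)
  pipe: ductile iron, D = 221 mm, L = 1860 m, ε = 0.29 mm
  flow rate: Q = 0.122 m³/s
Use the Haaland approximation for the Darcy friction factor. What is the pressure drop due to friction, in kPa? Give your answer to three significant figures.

V = 4Q/(πD²) = 4·0.122/(π·0.221²) = 3.180 m/s
Re = VD/ν = 3.180·0.221/4.66×10^-7 = 1.51×10^6 → turbulent
ε/D = 0.29/221 = 0.00131
Haaland: f = 0.02119
h_f = f(L/D)V²/(2g) = 0.02119·(1860/0.221)·3.180²/(2·9.81) = 91.94 m
Δp = ρg·h_f = 718.0·9.81·91.94 = 647.6 kPa

Δp ≈ 648 kPa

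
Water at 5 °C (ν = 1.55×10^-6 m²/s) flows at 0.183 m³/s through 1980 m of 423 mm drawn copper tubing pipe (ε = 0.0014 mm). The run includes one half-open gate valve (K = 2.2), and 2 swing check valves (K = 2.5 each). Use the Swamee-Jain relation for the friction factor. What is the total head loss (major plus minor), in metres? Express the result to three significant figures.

V = 4Q/(πD²) = 1.302 m/s; V²/2g = 0.08643 m
Re = 3.55×10^5, ε/D = 3.31×10^-6 → f = 0.01397 (Swamee-Jain)
Major: h_f = f(L/D)·V²/2g = 0.01397·4681·0.08643 = 5.652 m
Minor: ΣK = 7.20; h_m = ΣK·V²/2g = 0.6223 m
Total H_L = 5.652 + 0.6223 = 6.275 m

H_L ≈ 6.27 m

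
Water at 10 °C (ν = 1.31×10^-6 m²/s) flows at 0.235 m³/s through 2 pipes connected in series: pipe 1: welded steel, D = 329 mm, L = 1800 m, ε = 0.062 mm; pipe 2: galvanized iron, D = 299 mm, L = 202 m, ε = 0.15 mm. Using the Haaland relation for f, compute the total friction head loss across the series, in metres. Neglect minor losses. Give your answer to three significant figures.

H ≈ 38.2 m

Pipe 1: V = 2.764 m/s, Re = 6.94×10^5, ε/D = 1.88×10^-4, f = 0.01480, h_1 = f(L/D)V²/2g = 31.53 m
Pipe 2: V = 3.347 m/s, Re = 7.64×10^5, ε/D = 5.02×10^-4, f = 0.01731, h_2 = f(L/D)V²/2g = 6.677 m
Series → Q common, losses add: H = Σh = 38.21 m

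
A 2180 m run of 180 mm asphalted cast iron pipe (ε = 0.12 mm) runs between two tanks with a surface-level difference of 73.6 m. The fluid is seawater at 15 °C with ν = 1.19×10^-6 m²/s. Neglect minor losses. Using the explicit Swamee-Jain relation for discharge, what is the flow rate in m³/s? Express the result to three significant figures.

Q ≈ 0.0640 m³/s

Swamee-Jain (Type II): Q = -0.965·√(gD⁵h_f/L)·ln[ε/(3.7D) + √(3.17ν²L/(gD³h_f))]
√(gD⁵h_f/L) = √(9.81·0.180⁵·73.6/2180) = 0.007911
ε/(3.7D) = 1.80×10^-4; √(3.17ν²L/(gD³h_f)) = 4.82×10^-5
Q = -0.965·0.007911·ln(2.284×10^-4) = 0.06401 m³/s
Check: V = 2.52 m/s, Re = 3.80×10^5, f = 0.01898, h_f = 74.1 m ≈ 73.6 m ✓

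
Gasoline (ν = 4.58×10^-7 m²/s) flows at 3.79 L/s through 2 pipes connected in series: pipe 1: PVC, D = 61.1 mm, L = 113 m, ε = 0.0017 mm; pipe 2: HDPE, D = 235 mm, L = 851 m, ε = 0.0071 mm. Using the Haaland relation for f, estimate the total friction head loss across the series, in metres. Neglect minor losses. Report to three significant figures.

H ≈ 2.57 m

Pipe 1: V = 1.293 m/s, Re = 1.72×10^5, ε/D = 2.78×10^-5, f = 0.01612, h_1 = f(L/D)V²/2g = 2.538 m
Pipe 2: V = 0.08738 m/s, Re = 4.48×10^4, ε/D = 3.02×10^-5, f = 0.02130, h_2 = f(L/D)V²/2g = 0.03002 m
Series → Q common, losses add: H = Σh = 2.568 m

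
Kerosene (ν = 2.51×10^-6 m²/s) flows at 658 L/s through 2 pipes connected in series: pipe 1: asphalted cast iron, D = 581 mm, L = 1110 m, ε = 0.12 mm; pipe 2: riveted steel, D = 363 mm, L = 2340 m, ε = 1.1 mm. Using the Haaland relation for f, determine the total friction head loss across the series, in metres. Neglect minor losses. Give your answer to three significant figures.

Pipe 1: V = 2.482 m/s, Re = 5.74×10^5, ε/D = 2.07×10^-4, f = 0.01519, h_1 = f(L/D)V²/2g = 9.108 m
Pipe 2: V = 6.358 m/s, Re = 9.20×10^5, ε/D = 0.00303, f = 0.02642, h_2 = f(L/D)V²/2g = 351.0 m
Series → Q common, losses add: H = Σh = 360.1 m

H ≈ 360 m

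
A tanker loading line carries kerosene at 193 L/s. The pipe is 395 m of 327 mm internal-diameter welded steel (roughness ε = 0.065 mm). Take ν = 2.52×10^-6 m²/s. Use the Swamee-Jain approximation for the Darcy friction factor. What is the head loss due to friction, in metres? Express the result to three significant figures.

V = 4Q/(πD²) = 4·0.193/(π·0.327²) = 2.298 m/s
Re = VD/ν = 2.298·0.327/2.52×10^-6 = 2.98×10^5 → turbulent
ε/D = 0.065/327 = 1.99×10^-4
Swamee-Jain: f = 0.01631
h_f = f(L/D)V²/(2g) = 0.01631·(395/0.327)·2.298²/(2·9.81) = 5.304 m

h_f ≈ 5.30 m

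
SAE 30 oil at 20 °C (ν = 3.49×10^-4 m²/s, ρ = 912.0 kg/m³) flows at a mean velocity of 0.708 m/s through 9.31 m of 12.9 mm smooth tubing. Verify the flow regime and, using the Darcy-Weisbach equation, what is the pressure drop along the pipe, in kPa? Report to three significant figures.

Re = VD/ν = 0.708·0.01290/3.49×10^-4 = 26.2 → laminar (Re < 2300)
f = 64/Re = 2.446
h_f = f(L/D)V²/(2g) = 2.446·(9.31/0.01290)·0.708²/(2·9.81) = 45.09 m
Δp = ρg·h_f = 912.0·9.81·45.09 = 403.4 kPa

Δp ≈ 403 kPa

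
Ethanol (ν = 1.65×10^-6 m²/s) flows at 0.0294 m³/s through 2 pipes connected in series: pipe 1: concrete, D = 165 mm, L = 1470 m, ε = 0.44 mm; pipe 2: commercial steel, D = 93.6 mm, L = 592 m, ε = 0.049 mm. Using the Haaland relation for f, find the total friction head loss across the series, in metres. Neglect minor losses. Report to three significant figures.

H ≈ 131 m

Pipe 1: V = 1.375 m/s, Re = 1.37×10^5, ε/D = 0.00267, f = 0.02630, h_1 = f(L/D)V²/2g = 22.58 m
Pipe 2: V = 4.273 m/s, Re = 2.42×10^5, ε/D = 5.24×10^-4, f = 0.01848, h_2 = f(L/D)V²/2g = 108.7 m
Series → Q common, losses add: H = Σh = 131.3 m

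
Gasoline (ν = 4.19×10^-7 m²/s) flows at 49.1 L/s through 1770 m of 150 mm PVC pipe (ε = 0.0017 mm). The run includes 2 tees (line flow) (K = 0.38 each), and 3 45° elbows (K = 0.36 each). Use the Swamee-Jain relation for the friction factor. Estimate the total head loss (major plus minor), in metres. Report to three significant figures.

V = 4Q/(πD²) = 2.778 m/s; V²/2g = 0.3935 m
Re = 9.95×10^5, ε/D = 1.13×10^-5 → f = 0.01189 (Swamee-Jain)
Major: h_f = f(L/D)·V²/2g = 0.01189·11800·0.3935 = 55.22 m
Minor: ΣK = 1.84; h_m = ΣK·V²/2g = 0.7240 m
Total H_L = 55.22 + 0.7240 = 55.95 m

H_L ≈ 55.9 m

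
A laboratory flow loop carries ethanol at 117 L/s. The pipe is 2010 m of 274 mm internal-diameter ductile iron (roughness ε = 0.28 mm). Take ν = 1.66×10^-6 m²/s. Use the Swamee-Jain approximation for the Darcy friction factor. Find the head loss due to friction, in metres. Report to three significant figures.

V = 4Q/(πD²) = 4·0.117/(π·0.274²) = 1.984 m/s
Re = VD/ν = 1.984·0.274/1.66×10^-6 = 3.28×10^5 → turbulent
ε/D = 0.28/274 = 0.00102
Swamee-Jain: f = 0.02076
h_f = f(L/D)V²/(2g) = 0.02076·(2010/0.274)·1.984²/(2·9.81) = 30.56 m

h_f ≈ 30.6 m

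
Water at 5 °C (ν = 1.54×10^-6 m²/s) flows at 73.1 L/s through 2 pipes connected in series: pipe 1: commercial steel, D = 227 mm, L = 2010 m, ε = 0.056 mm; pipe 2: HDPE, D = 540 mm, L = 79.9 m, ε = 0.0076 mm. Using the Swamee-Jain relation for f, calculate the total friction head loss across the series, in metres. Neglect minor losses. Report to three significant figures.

Pipe 1: V = 1.806 m/s, Re = 2.66×10^5, ε/D = 2.47×10^-4, f = 0.01688, h_1 = f(L/D)V²/2g = 24.86 m
Pipe 2: V = 0.3192 m/s, Re = 1.12×10^5, ε/D = 1.41×10^-5, f = 0.01754, h_2 = f(L/D)V²/2g = 0.01348 m
Series → Q common, losses add: H = Σh = 24.87 m

H ≈ 24.9 m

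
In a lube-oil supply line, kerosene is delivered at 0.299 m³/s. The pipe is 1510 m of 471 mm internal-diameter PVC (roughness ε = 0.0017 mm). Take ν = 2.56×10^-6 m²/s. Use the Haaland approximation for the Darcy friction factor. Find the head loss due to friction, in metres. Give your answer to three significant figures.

V = 4Q/(πD²) = 4·0.299/(π·0.471²) = 1.716 m/s
Re = VD/ν = 1.716·0.471/2.56×10^-6 = 3.16×10^5 → turbulent
ε/D = 0.0017/471 = 3.61×10^-6
Haaland: f = 0.01424
h_f = f(L/D)V²/(2g) = 0.01424·(1510/0.471)·1.716²/(2·9.81) = 6.850 m

h_f ≈ 6.85 m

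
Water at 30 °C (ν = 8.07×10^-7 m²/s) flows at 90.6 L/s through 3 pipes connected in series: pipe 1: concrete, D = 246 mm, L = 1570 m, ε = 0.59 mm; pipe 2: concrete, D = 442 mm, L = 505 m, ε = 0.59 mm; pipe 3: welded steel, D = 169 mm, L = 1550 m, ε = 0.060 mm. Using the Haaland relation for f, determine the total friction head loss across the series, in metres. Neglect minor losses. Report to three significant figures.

H ≈ 153 m

Pipe 1: V = 1.906 m/s, Re = 5.81×10^5, ε/D = 0.00240, f = 0.02489, h_1 = f(L/D)V²/2g = 29.42 m
Pipe 2: V = 0.5905 m/s, Re = 3.23×10^5, ε/D = 0.00133, f = 0.02178, h_2 = f(L/D)V²/2g = 0.4423 m
Pipe 3: V = 4.039 m/s, Re = 8.46×10^5, ε/D = 3.55×10^-4, f = 0.01618, h_3 = f(L/D)V²/2g = 123.3 m
Series → Q common, losses add: H = Σh = 153.2 m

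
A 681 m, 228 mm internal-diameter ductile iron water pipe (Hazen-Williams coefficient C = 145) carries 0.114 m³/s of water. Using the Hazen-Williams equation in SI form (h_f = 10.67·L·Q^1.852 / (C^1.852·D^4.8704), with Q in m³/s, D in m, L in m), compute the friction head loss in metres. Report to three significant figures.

h_f ≈ 17.3 m

h_f = 10.67·681·0.114^1.852 / (145^1.852·0.228^4.8704) = 17.34 m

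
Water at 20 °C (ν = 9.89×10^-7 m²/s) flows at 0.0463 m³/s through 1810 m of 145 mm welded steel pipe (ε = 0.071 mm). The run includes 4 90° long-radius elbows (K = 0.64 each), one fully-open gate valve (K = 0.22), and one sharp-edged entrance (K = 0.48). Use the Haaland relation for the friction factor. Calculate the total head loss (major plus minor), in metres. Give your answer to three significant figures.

V = 4Q/(πD²) = 2.804 m/s; V²/2g = 0.4007 m
Re = 4.11×10^5, ε/D = 4.90×10^-4 → f = 0.01768 (Haaland)
Major: h_f = f(L/D)·V²/2g = 0.01768·12483·0.4007 = 88.43 m
Minor: ΣK = 3.26; h_m = ΣK·V²/2g = 1.306 m
Total H_L = 88.43 + 1.306 = 89.73 m

H_L ≈ 89.7 m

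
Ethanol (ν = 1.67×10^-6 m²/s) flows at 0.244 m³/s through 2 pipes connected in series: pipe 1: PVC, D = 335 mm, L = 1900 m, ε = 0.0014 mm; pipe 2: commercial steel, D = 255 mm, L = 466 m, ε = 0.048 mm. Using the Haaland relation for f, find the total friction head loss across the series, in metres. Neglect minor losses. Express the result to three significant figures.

Pipe 1: V = 2.768 m/s, Re = 5.55×10^5, ε/D = 4.18×10^-6, f = 0.01287, h_1 = f(L/D)V²/2g = 28.51 m
Pipe 2: V = 4.778 m/s, Re = 7.30×10^5, ε/D = 1.88×10^-4, f = 0.01475, h_2 = f(L/D)V²/2g = 31.35 m
Series → Q common, losses add: H = Σh = 59.86 m

H ≈ 59.9 m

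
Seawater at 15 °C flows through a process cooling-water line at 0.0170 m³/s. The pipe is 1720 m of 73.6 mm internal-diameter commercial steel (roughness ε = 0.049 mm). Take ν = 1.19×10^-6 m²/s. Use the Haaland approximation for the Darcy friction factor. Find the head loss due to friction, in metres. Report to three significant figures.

h_f ≈ 365 m

V = 4Q/(πD²) = 4·0.0170/(π·0.0736²) = 3.996 m/s
Re = VD/ν = 3.996·0.0736/1.19×10^-6 = 2.47×10^5 → turbulent
ε/D = 0.049/73.6 = 6.66×10^-4
Haaland: f = 0.01919
h_f = f(L/D)V²/(2g) = 0.01919·(1720/0.0736)·3.996²/(2·9.81) = 364.9 m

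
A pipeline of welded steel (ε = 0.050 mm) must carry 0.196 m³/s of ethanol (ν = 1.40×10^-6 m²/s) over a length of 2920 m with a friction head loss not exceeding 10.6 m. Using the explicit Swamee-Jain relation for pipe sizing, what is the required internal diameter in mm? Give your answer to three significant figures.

Swamee-Jain (Type III): D = 0.66·[ε^1.25·(LQ²/(gh_f))^4.75 + ν·Q^9.4·(L/(gh_f))^5.2]^0.04
LQ²/(gh_f) = 1.079; L/(gh_f) = 28.08
Term 1 = ε^1.25·(…)^4.75 = 6.03×10^-6; Term 2 = ν·Q^9.4·(…)^5.2 = 1.06×10^-5
D = 0.66·(6.03×10^-6 + 1.06×10^-5)^0.04 = 0.4250 m = 425 mm
Check: V = 1.38 m/s, Re = 4.19×10^5, f = 0.01496, h_f = 10.0 m ≈ 10.6 m ✓

D ≈ 425 mm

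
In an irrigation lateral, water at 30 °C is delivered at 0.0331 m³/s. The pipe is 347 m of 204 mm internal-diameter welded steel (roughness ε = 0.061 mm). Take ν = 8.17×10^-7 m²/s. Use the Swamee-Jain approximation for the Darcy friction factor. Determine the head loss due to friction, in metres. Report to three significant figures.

h_f ≈ 1.54 m

V = 4Q/(πD²) = 4·0.0331/(π·0.204²) = 1.013 m/s
Re = VD/ν = 1.013·0.204/8.17×10^-7 = 2.53×10^5 → turbulent
ε/D = 0.061/204 = 2.99×10^-4
Swamee-Jain: f = 0.01734
h_f = f(L/D)V²/(2g) = 0.01734·(347/0.204)·1.013²/(2·9.81) = 1.542 m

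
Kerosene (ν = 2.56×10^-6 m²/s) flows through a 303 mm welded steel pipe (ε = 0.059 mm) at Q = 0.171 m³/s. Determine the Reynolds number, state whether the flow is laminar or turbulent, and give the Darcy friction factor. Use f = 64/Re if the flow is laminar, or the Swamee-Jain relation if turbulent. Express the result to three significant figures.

Re ≈ 2.81×10^5; turbulent; f ≈ 0.0164

V = 4Q/(πD²) = 2.371 m/s
Re = VD/ν = 2.371·0.303/2.56×10^-6 = 2.81×10^5
Re > 4000 → turbulent; ε/D = 1.95×10^-4
Swamee-Jain: f = 0.01639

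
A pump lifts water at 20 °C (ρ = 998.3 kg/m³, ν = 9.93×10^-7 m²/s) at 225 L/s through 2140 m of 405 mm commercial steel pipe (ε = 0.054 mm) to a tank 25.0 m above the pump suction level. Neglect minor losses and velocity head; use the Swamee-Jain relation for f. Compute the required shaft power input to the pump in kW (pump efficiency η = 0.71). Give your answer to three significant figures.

P_shaft ≈ 114 kW

V = 4Q/(πD²) = 1.747 m/s; Re = 7.12×10^5; ε/D = 1.33×10^-4; f = 0.01435
h_f = f(L/D)V²/2g = 11.79 m
Total head H = z + h_f = 25.0 + 11.79 = 36.79 m
P_hyd = ρgQH = 998.3·9.81·0.225·36.79 = 81.07 kW
P_shaft = P_hyd/η = 81.07/0.71 = 114.2 kW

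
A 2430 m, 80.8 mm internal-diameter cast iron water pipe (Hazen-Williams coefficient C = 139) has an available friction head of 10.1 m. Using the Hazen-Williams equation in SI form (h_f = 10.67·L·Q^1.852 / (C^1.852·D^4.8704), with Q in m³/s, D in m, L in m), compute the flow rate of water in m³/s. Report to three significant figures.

Rearranging: Q = [h_f·C^1.852·D^4.8704 / (10.67·L)]^(1/1.852)
Q = [10.1·139^1.852·0.0808^4.8704 / (10.67·2430)]^0.540 = 0.002684 m³/s

Q ≈ 0.00268 m³/s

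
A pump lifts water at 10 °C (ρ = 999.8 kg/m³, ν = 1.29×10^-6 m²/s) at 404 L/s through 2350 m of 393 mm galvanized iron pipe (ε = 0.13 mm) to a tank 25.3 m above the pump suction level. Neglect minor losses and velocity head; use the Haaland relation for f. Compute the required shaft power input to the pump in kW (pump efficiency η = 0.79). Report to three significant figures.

V = 4Q/(πD²) = 3.330 m/s; Re = 1.01×10^6; ε/D = 3.31×10^-4; f = 0.01587
h_f = f(L/D)V²/2g = 53.64 m
Total head H = z + h_f = 25.3 + 53.64 = 78.94 m
P_hyd = ρgQH = 999.8·9.81·0.404·78.94 = 312.8 kW
P_shaft = P_hyd/η = 312.8/0.79 = 395.9 kW

P_shaft ≈ 396 kW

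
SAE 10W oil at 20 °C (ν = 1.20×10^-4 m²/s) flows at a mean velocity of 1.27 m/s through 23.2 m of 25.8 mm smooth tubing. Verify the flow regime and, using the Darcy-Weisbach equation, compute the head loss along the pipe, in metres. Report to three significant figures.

Re = VD/ν = 1.27·0.02580/1.20×10^-4 = 273 → laminar (Re < 2300)
f = 64/Re = 0.2344
h_f = f(L/D)V²/(2g) = 0.2344·(23.2/0.02580)·1.27²/(2·9.81) = 17.33 m

h_f ≈ 17.3 m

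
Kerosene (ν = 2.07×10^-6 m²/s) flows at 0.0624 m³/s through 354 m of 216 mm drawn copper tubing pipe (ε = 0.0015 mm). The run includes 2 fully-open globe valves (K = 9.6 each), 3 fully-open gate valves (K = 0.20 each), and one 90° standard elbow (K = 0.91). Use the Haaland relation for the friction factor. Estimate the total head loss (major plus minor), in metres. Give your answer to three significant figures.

V = 4Q/(πD²) = 1.703 m/s; V²/2g = 0.1478 m
Re = 1.78×10^5, ε/D = 6.94×10^-6 → f = 0.01590 (Haaland)
Major: h_f = f(L/D)·V²/2g = 0.01590·1639·0.1478 = 3.851 m
Minor: ΣK = 20.7; h_m = ΣK·V²/2g = 3.061 m
Total H_L = 3.851 + 3.061 = 6.912 m

H_L ≈ 6.91 m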